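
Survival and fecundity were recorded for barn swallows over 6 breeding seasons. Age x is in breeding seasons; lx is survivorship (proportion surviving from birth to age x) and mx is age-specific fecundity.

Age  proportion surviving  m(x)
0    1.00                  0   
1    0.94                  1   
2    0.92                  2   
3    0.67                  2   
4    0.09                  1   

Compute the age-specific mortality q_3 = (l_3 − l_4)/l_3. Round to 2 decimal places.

q_3 = (l_3 − l_4) / l_3 = (0.67 − 0.09) / 0.67
     = 0.58 / 0.67 = 0.865672… → 0.87

0.87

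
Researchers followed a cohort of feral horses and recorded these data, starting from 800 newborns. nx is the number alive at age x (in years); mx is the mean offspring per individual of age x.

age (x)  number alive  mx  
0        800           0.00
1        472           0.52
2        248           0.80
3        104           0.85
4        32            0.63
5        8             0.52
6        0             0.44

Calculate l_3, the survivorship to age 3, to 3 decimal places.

0.130

l_3 = n_3/n_0 = 104/800 = 0.13 → 0.130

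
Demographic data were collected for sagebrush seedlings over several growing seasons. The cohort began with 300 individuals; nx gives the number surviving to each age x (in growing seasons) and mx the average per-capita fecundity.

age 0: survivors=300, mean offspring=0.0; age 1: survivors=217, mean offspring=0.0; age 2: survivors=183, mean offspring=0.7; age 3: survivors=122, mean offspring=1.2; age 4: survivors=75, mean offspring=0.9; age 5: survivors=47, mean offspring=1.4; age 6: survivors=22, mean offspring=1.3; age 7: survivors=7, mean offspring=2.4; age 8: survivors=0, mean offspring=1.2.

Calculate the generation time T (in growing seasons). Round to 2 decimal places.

lx = nx/n0 = nx/300: 1, 0.72333…, 0.61, 0.40667…, 0.25, 0.15667…, 0.07333…, 0.02333…, 0
lx·mx: 0, 0, 0.427, 0.488…, 0.225, 0.219333…, 0.095333…, 0.056…, 0 → R0 = 1.510667…
x·lx·mx: 0, 0, 0.854, 1.464…, 0.9, 1.096667…, 0.572…, 0.392…, 0 → Σ = 5.278667…
T = 5.278667… / 1.510667… = 3.494263… → 3.49

3.49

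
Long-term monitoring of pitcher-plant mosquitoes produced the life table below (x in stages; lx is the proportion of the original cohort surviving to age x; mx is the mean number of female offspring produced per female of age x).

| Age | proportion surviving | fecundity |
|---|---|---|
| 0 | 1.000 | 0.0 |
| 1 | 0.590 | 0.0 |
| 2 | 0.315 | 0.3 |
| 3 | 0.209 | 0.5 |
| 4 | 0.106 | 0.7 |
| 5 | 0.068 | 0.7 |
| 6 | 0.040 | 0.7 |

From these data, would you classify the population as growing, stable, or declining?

declining

R0 = Σ lx·mx = 0 + 0 + 0.0945 + 0.1045 + 0.0742 + 0.0476 + 0.028 = 0.3488
R0 < 1, so the population is declining.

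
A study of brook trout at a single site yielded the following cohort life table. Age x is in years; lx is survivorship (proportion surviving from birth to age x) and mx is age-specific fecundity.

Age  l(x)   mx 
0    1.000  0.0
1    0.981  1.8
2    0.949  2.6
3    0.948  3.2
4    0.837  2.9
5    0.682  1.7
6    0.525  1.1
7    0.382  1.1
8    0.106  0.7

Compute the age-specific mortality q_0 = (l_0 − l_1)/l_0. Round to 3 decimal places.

0.019

q_0 = (l_0 − l_1) / l_0 = (1 − 0.981) / 1
     = 0.019 / 1 = 0.019 → 0.019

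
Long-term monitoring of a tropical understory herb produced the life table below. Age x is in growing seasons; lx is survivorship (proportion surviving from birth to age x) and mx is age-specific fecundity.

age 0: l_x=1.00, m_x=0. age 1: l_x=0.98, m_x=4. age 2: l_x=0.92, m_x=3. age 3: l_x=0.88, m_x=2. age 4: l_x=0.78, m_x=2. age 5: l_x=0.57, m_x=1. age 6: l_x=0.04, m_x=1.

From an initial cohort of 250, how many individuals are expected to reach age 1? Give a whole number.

245

Expected survivors = N0 · l_1 = 250 × 0.98 = 245 → 245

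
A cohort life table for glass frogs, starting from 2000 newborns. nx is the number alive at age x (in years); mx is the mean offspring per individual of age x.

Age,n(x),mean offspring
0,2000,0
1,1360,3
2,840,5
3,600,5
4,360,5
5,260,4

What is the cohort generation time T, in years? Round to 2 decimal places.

lx = nx/n0 = nx/2000: 1, 0.68, 0.42, 0.3, 0.18, 0.13
lx·mx: 0, 2.04, 2.1, 1.5, 0.9, 0.52 → R0 = 7.06
x·lx·mx: 0, 2.04, 4.2, 4.5, 3.6, 2.6 → Σ = 16.94
T = 16.94 / 7.06 = 2.399433… → 2.40

2.40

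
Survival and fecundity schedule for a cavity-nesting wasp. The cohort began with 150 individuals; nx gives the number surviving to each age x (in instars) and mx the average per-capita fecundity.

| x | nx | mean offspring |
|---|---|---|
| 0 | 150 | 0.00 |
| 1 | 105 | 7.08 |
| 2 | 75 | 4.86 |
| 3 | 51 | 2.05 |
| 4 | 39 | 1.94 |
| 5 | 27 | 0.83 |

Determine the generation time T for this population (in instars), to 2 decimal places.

1.68

lx = nx/n0 = nx/150: 1, 0.7, 0.5, 0.34, 0.26, 0.18
lx·mx: 0, 4.956, 2.43, 0.697, 0.5044, 0.1494 → R0 = 8.7368
x·lx·mx: 0, 4.956, 4.86, 2.091, 2.0176, 0.747 → Σ = 14.6716
T = 14.6716 / 8.7368 = 1.679288… → 1.68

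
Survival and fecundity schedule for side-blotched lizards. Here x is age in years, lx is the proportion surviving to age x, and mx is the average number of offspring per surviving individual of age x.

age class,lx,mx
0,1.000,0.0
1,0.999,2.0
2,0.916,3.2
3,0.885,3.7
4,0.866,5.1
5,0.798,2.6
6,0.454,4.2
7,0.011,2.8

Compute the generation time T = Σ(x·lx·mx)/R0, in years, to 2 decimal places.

3.45

lx·mx: 0, 1.998, 2.9312, 3.2745, 4.4166, 2.0748, 1.9068, 0.0308 → R0 = 16.6327
x·lx·mx: 0, 1.998, 5.8624, 9.8235, 17.6664, 10.374, 11.4408, 0.2156 → Σ = 57.3807
T = 57.3807 / 16.6327 = 3.449873… → 3.45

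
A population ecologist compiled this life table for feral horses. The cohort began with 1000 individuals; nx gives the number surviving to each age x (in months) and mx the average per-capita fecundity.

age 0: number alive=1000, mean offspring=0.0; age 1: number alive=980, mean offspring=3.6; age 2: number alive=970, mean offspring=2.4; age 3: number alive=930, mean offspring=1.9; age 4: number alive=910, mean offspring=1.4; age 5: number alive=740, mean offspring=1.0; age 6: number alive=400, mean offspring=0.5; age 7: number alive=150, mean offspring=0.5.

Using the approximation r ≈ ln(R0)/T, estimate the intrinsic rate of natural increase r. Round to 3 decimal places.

lx = nx/n0 = nx/1000: 1, 0.98, 0.97, 0.93, 0.91, 0.74, 0.4, 0.15
R0 = Σ lx·mx = 0 + 3.528 + 2.328 + 1.767 + 1.274 + 0.74 + 0.2 + 0.075 = 9.912
Σ x·lx·mx = 24.006; T = 24.006/9.912 = 2.42191…
r ≈ ln(R0)/T = ln(9.912)/2.42191… = 0.94708… → 0.947

0.947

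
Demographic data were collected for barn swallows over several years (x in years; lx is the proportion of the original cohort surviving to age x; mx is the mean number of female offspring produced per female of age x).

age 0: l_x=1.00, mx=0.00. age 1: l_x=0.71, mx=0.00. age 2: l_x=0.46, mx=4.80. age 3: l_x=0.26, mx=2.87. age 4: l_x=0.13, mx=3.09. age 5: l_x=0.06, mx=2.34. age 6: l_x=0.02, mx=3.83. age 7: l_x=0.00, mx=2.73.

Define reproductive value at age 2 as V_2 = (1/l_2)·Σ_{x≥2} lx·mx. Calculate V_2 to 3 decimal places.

lx·mx for x ≥ 2: 2.208, 0.7462, 0.4017, 0.1404, 0.0766, 0 → sum = 3.5729
V_2 = 3.5729 / l_2 = 3.5729 / 0.46 = 7.767174… → 7.767

7.767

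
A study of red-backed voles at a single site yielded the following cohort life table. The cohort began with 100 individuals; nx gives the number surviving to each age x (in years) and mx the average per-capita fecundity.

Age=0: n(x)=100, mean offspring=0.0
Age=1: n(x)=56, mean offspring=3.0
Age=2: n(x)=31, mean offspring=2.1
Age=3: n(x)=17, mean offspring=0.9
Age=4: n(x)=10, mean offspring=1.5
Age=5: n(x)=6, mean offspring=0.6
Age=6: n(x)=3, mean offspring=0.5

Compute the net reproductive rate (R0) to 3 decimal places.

lx = nx/n0 = nx/100: 1, 0.56, 0.31, 0.17, 0.1, 0.06, 0.03
lx·mx by age: 0, 1.68, 0.651, 0.153, 0.15, 0.036, 0.015
R0 = Σ lx·mx = 2.685 → 2.685

2.685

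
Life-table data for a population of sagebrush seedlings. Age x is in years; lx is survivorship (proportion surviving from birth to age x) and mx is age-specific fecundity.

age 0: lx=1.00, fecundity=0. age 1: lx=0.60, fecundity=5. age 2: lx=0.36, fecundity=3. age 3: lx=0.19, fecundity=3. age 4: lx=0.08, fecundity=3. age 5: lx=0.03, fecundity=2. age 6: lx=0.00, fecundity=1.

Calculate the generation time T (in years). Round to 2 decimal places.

1.64

lx·mx: 0, 3, 1.08, 0.57, 0.24, 0.06, 0 → R0 = 4.95
x·lx·mx: 0, 3, 2.16, 1.71, 0.96, 0.3, 0 → Σ = 8.13
T = 8.13 / 4.95 = 1.642424… → 1.64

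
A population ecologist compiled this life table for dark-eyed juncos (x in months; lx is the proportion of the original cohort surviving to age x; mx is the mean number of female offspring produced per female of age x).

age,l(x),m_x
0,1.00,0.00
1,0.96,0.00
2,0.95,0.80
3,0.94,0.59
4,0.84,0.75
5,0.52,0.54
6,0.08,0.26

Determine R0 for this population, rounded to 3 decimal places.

lx·mx by age: 0, 0, 0.76, 0.5546, 0.63, 0.2808, 0.0208
R0 = Σ lx·mx = 2.2462 → 2.246

2.246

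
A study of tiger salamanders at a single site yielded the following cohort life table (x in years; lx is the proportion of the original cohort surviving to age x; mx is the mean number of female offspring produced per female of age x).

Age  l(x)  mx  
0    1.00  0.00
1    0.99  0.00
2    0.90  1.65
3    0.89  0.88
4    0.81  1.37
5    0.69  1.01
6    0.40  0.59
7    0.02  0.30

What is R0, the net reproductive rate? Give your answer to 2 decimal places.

4.32

lx·mx by age: 0, 0, 1.485, 0.7832, 1.1097, 0.6969, 0.236, 0.006
R0 = Σ lx·mx = 4.3168 → 4.32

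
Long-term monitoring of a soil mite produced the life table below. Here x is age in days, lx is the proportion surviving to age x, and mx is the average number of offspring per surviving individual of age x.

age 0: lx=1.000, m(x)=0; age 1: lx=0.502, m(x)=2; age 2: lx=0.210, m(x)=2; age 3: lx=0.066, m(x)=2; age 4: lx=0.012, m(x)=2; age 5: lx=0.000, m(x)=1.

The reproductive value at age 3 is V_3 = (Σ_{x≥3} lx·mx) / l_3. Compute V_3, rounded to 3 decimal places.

2.364

lx·mx for x ≥ 3: 0.132, 0.024, 0 → sum = 0.156
V_3 = 0.156 / l_3 = 0.156 / 0.066 = 2.363636… → 2.364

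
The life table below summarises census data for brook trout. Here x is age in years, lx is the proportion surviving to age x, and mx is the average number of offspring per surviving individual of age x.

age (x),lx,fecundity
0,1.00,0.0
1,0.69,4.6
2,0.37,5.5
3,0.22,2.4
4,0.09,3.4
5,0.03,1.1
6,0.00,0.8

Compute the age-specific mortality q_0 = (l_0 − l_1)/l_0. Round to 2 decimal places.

0.31

q_0 = (l_0 − l_1) / l_0 = (1 − 0.69) / 1
     = 0.31 / 1 = 0.31 → 0.31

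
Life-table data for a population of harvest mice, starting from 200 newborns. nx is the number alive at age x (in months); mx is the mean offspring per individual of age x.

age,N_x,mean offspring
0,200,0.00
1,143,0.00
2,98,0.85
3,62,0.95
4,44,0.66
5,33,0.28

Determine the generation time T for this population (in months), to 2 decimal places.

lx = nx/n0 = nx/200: 1, 0.715, 0.49, 0.31, 0.22, 0.165
lx·mx: 0, 0, 0.4165, 0.2945, 0.1452, 0.0462 → R0 = 0.9024
x·lx·mx: 0, 0, 0.833, 0.8835, 0.5808, 0.231 → Σ = 2.5283
T = 2.5283 / 0.9024 = 2.801751… → 2.80

2.80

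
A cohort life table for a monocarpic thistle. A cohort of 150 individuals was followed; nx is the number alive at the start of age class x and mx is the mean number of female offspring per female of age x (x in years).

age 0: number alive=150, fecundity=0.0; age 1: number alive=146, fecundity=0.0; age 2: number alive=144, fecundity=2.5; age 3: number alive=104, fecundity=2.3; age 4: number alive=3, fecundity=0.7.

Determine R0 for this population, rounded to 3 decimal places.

lx = nx/n0 = nx/150: 1, 0.97333…, 0.96, 0.69333…, 0.02
lx·mx by age: 0, 0, 2.4, 1.594667…, 0.014
R0 = Σ lx·mx = 4.008667… → 4.009

4.009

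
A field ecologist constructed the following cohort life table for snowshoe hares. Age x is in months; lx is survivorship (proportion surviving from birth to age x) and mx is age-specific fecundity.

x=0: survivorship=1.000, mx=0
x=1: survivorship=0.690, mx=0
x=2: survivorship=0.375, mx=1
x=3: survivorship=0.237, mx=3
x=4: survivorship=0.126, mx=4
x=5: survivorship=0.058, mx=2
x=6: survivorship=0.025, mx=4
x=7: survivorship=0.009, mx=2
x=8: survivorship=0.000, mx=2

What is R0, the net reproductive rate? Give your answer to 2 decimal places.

1.82

lx·mx by age: 0, 0, 0.375, 0.711, 0.504, 0.116, 0.1, 0.018, 0
R0 = Σ lx·mx = 1.824 → 1.82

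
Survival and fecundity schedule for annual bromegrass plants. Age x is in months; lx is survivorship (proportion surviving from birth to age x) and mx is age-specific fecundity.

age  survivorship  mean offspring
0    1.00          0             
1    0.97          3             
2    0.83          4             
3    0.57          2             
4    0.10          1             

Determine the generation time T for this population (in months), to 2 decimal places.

1.79

lx·mx: 0, 2.91, 3.32, 1.14, 0.1 → R0 = 7.47
x·lx·mx: 0, 2.91, 6.64, 3.42, 0.4 → Σ = 13.37
T = 13.37 / 7.47 = 1.789826… → 1.79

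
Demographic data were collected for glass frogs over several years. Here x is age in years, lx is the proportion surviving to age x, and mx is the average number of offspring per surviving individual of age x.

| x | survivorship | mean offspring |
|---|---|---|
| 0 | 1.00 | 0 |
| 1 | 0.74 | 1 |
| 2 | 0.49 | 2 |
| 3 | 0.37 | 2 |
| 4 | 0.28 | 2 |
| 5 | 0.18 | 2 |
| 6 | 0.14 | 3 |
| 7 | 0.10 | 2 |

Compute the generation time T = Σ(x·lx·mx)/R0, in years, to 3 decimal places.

3.220

lx·mx: 0, 0.74, 0.98, 0.74, 0.56, 0.36, 0.42, 0.2 → R0 = 4
x·lx·mx: 0, 0.74, 1.96, 2.22, 2.24, 1.8, 2.52, 1.4 → Σ = 12.88
T = 12.88 / 4 = 3.22 → 3.220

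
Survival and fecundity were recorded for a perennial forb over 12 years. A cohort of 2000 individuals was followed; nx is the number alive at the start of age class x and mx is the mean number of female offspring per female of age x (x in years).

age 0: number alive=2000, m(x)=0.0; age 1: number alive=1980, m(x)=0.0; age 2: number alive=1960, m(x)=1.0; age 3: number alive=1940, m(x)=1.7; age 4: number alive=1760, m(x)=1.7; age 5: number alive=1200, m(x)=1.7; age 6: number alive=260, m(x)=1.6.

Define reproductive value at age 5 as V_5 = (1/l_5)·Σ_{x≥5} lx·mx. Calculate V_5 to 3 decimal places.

2.047

lx = nx/n0 = nx/2000: 1, 0.99, 0.98, 0.97, 0.88, 0.6, 0.13
lx·mx for x ≥ 5: 1.02, 0.208 → sum = 1.228
V_5 = 1.228 / l_5 = 1.228 / 0.6 = 2.046667… → 2.047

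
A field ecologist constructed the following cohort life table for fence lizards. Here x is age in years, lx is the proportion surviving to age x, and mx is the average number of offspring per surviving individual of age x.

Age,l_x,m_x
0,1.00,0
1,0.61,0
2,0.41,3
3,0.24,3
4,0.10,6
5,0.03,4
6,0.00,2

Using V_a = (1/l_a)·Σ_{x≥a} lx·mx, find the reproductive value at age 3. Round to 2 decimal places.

6.00

lx·mx for x ≥ 3: 0.72, 0.6, 0.12, 0 → sum = 1.44
V_3 = 1.44 / l_3 = 1.44 / 0.24 = 6 → 6.00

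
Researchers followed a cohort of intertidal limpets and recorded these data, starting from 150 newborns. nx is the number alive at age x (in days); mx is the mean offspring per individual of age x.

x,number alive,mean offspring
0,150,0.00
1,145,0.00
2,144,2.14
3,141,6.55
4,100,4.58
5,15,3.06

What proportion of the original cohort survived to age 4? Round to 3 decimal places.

l_4 = n_4/n_0 = 100/150 = 0.666667… → 0.667

0.667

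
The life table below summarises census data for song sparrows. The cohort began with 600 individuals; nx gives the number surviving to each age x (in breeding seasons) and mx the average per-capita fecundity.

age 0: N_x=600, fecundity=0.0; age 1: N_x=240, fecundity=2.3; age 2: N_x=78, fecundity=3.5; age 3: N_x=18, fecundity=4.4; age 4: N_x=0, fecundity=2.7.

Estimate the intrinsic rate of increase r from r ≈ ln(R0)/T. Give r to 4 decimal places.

lx = nx/n0 = nx/600: 1, 0.4, 0.13, 0.03, 0
R0 = Σ lx·mx = 0 + 0.92 + 0.455 + 0.132 + 0 = 1.507
Σ x·lx·mx = 2.226; T = 2.226/1.507 = 1.47711…
r ≈ ln(R0)/T = ln(1.507)/1.47711… = 0.277651… → 0.2777

0.2777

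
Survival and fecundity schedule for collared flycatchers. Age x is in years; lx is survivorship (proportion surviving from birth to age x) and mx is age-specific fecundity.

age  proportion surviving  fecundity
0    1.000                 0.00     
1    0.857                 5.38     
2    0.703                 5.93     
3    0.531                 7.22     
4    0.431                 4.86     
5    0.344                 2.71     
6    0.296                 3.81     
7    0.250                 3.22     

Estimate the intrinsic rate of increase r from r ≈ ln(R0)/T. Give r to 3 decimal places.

1.010

R0 = Σ lx·mx = 0 + 4.61066 + 4.16879 + 3.83382 + 2.09466 + 0.93224 + 1.12776 + 0.805 = 17.57293
Σ x·lx·mx = 49.8911; T = 49.8911/17.57293 = 2.83909…
r ≈ ln(R0)/T = ln(17.57293)/2.83909… = 1.00961… → 1.010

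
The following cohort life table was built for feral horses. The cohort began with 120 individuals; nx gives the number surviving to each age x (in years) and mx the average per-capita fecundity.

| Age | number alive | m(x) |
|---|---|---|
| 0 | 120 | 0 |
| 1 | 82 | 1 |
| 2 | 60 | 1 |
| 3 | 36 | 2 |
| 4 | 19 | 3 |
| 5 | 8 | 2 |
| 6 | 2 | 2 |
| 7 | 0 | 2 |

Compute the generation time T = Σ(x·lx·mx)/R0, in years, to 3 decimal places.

2.577

lx = nx/n0 = nx/120: 1, 0.68333…, 0.5, 0.3, 0.15833…, 0.06667…, 0.01667…, 0
lx·mx: 0, 0.683333…, 0.5, 0.6, 0.475…, 0.133333…, 0.033333…, 0 → R0 = 2.425…
x·lx·mx: 0, 0.683333…, 1, 1.8, 1.9…, 0.666667…, 0.2…, 0 → Σ = 6.25…
T = 6.25… / 2.425… = 2.57732… → 2.577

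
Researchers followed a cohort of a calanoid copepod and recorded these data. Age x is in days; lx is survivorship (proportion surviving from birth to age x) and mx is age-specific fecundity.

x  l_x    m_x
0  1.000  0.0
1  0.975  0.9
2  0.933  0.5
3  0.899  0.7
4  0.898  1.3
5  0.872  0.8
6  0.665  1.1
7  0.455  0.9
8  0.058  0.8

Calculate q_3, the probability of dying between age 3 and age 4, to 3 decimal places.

0.001

q_3 = (l_3 − l_4) / l_3 = (0.899 − 0.898) / 0.899
     = 0.001 / 0.899 = 0.001112… → 0.001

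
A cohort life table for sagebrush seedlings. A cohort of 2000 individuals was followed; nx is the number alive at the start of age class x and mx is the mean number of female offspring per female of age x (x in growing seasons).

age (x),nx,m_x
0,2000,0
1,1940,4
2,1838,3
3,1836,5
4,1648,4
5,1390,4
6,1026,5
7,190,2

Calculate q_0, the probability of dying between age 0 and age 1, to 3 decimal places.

0.030

lx = nx/n0 = nx/2000: 1, 0.97, 0.919, 0.918, 0.824, 0.695, 0.513, 0.095
q_0 = (l_0 − l_1) / l_0 = (1 − 0.97) / 1
     = 0.03 / 1 = 0.03 → 0.030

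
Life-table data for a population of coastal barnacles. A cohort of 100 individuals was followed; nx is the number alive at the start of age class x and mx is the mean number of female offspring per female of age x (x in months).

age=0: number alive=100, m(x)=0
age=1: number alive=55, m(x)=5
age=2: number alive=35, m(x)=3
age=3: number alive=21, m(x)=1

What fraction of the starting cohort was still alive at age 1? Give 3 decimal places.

l_1 = n_1/n_0 = 55/100 = 0.55 → 0.550

0.550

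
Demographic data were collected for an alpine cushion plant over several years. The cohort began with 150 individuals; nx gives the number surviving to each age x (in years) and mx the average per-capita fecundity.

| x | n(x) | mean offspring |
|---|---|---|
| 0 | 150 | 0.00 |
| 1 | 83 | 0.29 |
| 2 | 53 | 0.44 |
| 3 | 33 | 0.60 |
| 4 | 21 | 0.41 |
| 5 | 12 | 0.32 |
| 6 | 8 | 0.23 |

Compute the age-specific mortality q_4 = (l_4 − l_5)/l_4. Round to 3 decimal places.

lx = nx/n0 = nx/150: 1, 0.55333…, 0.35333…, 0.22, 0.14, 0.08, 0.05333…
q_4 = (l_4 − l_5) / l_4 = (0.14 − 0.08) / 0.14
     = 0.06 / 0.14 = 0.428571… → 0.429

0.429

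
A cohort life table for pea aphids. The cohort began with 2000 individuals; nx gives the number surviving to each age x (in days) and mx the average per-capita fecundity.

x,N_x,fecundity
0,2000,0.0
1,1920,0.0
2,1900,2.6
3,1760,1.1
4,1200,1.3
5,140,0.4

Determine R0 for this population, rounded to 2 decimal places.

lx = nx/n0 = nx/2000: 1, 0.96, 0.95, 0.88, 0.6, 0.07
lx·mx by age: 0, 0, 2.47, 0.968, 0.78, 0.028
R0 = Σ lx·mx = 4.246 → 4.25

4.25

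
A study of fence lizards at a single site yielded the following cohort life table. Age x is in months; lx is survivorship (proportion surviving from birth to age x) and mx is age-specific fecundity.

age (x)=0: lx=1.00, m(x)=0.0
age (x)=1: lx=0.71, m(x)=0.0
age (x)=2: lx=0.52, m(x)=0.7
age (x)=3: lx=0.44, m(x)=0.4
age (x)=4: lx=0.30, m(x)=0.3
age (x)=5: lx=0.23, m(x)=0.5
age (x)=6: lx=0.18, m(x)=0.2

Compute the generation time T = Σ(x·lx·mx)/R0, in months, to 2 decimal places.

3.08

lx·mx: 0, 0, 0.364, 0.176, 0.09, 0.115, 0.036 → R0 = 0.781
x·lx·mx: 0, 0, 0.728, 0.528, 0.36, 0.575, 0.216 → Σ = 2.407
T = 2.407 / 0.781 = 3.081946… → 3.08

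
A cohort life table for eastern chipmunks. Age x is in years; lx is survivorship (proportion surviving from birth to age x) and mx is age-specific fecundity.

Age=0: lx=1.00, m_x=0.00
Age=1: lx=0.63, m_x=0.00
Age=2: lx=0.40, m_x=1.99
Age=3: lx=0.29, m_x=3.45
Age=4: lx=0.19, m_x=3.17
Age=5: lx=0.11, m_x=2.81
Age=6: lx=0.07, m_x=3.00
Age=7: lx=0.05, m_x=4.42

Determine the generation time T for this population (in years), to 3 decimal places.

lx·mx: 0, 0, 0.796, 1.0005, 0.6023, 0.3091, 0.21, 0.221 → R0 = 3.1389
x·lx·mx: 0, 0, 1.592, 3.0015, 2.4092, 1.5455, 1.26, 1.547 → Σ = 11.3552
T = 11.3552 / 3.1389 = 3.617573… → 3.618

3.618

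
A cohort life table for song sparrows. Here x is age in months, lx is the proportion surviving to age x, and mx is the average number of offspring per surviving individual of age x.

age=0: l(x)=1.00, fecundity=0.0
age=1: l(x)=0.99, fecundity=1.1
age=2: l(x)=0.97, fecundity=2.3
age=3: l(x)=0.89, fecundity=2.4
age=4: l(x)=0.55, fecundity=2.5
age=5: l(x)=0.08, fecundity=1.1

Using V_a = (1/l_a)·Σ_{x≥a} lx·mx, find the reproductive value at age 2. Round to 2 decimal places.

lx·mx for x ≥ 2: 2.231, 2.136, 1.375, 0.088 → sum = 5.83
V_2 = 5.83 / l_2 = 5.83 / 0.97 = 6.010309… → 6.01

6.01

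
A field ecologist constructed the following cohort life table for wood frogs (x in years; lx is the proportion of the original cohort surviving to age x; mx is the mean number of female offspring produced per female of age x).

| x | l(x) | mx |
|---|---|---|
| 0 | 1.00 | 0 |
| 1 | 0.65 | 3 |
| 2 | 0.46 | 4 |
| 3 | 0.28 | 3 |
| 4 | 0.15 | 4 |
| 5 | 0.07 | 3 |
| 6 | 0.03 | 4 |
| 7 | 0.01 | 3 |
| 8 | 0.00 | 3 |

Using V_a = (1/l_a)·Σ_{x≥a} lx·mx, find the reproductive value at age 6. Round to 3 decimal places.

5.000

lx·mx for x ≥ 6: 0.12, 0.03, 0 → sum = 0.15
V_6 = 0.15 / l_6 = 0.15 / 0.03 = 5 → 5.000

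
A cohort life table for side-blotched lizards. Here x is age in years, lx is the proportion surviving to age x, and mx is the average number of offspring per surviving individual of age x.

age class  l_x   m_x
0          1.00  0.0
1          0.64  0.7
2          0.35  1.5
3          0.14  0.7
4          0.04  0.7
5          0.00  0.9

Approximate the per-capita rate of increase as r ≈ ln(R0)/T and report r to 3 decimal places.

R0 = Σ lx·mx = 0 + 0.448 + 0.525 + 0.098 + 0.028 + 0 = 1.099
Σ x·lx·mx = 1.904; T = 1.904/1.099 = 1.73248…
r ≈ ln(R0)/T = ln(1.099)/1.73248… = 0.05449… → 0.054

0.054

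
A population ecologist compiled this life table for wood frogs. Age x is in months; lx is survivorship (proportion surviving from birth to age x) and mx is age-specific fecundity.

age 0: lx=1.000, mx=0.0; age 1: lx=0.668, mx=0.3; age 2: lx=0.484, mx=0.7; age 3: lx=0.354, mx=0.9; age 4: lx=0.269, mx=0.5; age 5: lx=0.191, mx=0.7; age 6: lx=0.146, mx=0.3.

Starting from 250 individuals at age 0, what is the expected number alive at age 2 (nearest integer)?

121

Expected survivors = N0 · l_2 = 250 × 0.484 = 121 → 121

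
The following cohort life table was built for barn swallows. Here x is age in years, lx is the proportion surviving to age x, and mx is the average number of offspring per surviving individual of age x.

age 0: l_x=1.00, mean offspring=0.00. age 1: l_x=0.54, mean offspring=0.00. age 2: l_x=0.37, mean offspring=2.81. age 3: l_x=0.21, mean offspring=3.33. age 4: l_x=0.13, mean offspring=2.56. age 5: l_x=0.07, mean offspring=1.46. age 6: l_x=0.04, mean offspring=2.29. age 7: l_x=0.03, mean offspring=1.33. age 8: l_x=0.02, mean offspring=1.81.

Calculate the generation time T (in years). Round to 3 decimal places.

3.048

lx·mx: 0, 0, 1.0397, 0.6993, 0.3328, 0.1022, 0.0916, 0.0399, 0.0362 → R0 = 2.3417
x·lx·mx: 0, 0, 2.0794, 2.0979, 1.3312, 0.511, 0.5496, 0.2793, 0.2896 → Σ = 7.138
T = 7.138 / 2.3417 = 3.048213… → 3.048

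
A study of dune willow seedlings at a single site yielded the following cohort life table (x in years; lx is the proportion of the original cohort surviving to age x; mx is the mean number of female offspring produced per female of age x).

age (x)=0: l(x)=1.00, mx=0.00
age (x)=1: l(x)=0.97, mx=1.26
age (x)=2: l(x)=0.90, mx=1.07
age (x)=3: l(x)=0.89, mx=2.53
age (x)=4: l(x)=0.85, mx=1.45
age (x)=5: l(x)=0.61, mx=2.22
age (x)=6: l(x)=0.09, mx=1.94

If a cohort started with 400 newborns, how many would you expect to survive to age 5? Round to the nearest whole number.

244

Expected survivors = N0 · l_5 = 400 × 0.61 = 244 → 244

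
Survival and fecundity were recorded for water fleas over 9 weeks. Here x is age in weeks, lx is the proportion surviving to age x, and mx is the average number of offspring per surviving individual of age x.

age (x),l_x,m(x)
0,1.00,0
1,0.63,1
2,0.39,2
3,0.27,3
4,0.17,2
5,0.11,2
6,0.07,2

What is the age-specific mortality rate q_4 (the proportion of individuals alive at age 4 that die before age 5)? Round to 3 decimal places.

q_4 = (l_4 − l_5) / l_4 = (0.17 − 0.11) / 0.17
     = 0.06 / 0.17 = 0.352941… → 0.353

0.353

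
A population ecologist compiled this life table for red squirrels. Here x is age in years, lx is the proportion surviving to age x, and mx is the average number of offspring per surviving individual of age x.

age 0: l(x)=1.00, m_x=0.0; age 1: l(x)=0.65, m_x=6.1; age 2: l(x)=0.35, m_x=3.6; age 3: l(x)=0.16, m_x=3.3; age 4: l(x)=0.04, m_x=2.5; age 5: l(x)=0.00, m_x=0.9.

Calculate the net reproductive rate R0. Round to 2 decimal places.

5.85

lx·mx by age: 0, 3.965, 1.26, 0.528, 0.1, 0
R0 = Σ lx·mx = 5.853 → 5.85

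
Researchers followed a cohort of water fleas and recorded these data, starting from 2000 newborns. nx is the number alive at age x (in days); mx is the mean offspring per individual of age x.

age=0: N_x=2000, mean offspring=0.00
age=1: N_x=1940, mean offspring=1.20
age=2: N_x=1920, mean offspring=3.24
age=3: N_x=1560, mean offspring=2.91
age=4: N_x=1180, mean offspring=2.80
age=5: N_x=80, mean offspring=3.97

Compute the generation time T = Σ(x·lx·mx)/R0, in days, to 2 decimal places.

lx = nx/n0 = nx/2000: 1, 0.97, 0.96, 0.78, 0.59, 0.04
lx·mx: 0, 1.164, 3.1104, 2.2698, 1.652, 0.1588 → R0 = 8.355
x·lx·mx: 0, 1.164, 6.2208, 6.8094, 6.608, 0.794 → Σ = 21.5962
T = 21.5962 / 8.355 = 2.584823… → 2.58

2.58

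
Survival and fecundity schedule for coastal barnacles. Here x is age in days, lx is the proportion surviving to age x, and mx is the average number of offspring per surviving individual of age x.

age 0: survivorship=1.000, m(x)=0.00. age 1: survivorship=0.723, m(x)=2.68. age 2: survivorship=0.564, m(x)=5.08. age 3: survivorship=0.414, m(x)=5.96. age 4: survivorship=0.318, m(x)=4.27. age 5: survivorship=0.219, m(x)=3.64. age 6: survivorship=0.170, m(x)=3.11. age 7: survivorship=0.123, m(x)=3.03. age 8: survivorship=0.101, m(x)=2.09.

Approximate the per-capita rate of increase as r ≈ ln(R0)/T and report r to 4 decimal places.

0.7765

R0 = Σ lx·mx = 0 + 1.93764 + 2.86512 + 2.46744 + 1.35786 + 0.79716 + 0.5287 + 0.37269 + 0.21109 = 10.5377
Σ x·lx·mx = 31.95719; T = 31.95719/10.5377 = 3.03265…
r ≈ ln(R0)/T = ln(10.5377)/3.03265… = 0.776534… → 0.7765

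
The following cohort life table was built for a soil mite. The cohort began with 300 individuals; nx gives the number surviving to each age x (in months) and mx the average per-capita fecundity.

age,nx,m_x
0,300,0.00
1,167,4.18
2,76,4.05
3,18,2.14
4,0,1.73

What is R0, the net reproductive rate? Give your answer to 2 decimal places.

lx = nx/n0 = nx/300: 1, 0.55667…, 0.25333…, 0.06, 0
lx·mx by age: 0, 2.326867…, 1.026…, 0.1284, 0
R0 = Σ lx·mx = 3.481267… → 3.48

3.48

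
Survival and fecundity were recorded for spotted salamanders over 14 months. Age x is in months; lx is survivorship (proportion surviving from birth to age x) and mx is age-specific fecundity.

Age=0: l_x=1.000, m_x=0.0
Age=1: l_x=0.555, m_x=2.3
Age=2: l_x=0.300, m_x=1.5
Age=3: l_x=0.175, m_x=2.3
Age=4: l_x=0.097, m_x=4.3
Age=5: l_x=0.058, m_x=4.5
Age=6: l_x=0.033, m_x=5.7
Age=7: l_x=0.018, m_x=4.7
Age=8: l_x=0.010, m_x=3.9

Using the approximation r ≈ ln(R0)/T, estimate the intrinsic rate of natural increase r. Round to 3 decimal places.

R0 = Σ lx·mx = 0 + 1.2765 + 0.45 + 0.4025 + 0.4171 + 0.261 + 0.1881 + 0.0846 + 0.039 = 3.1188
Σ x·lx·mx = 8.3902; T = 8.3902/3.1188 = 2.6902…
r ≈ ln(R0)/T = ln(3.1188)/2.6902… = 0.42281… → 0.423

0.423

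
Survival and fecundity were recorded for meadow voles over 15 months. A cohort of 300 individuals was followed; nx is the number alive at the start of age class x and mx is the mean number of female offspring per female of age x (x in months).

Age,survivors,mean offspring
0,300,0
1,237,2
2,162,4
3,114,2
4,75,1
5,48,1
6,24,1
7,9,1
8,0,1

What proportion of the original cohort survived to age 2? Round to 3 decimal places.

l_2 = n_2/n_0 = 162/300 = 0.54 → 0.540

0.540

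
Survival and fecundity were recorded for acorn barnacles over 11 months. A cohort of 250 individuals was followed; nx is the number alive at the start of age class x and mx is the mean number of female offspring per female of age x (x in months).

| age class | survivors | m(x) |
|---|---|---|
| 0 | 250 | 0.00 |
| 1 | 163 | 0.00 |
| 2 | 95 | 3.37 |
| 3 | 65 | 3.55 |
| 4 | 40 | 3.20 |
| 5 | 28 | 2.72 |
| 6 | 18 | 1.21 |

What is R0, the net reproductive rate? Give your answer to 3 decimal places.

lx = nx/n0 = nx/250: 1, 0.652, 0.38, 0.26, 0.16, 0.112, 0.072
lx·mx by age: 0, 0, 1.2806, 0.923, 0.512, 0.30464, 0.08712
R0 = Σ lx·mx = 3.10736 → 3.107

3.107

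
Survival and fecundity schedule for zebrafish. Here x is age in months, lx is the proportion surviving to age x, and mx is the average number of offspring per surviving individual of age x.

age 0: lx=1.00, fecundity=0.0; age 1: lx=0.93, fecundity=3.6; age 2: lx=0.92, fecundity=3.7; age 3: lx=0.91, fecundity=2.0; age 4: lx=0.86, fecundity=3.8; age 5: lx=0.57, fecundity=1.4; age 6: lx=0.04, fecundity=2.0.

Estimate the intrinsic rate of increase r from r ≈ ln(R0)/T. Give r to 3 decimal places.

0.975

R0 = Σ lx·mx = 0 + 3.348 + 3.404 + 1.82 + 3.268 + 0.798 + 0.08 = 12.718
Σ x·lx·mx = 33.158; T = 33.158/12.718 = 2.60717…
r ≈ ln(R0)/T = ln(12.718)/2.60717… = 0.97539… → 0.975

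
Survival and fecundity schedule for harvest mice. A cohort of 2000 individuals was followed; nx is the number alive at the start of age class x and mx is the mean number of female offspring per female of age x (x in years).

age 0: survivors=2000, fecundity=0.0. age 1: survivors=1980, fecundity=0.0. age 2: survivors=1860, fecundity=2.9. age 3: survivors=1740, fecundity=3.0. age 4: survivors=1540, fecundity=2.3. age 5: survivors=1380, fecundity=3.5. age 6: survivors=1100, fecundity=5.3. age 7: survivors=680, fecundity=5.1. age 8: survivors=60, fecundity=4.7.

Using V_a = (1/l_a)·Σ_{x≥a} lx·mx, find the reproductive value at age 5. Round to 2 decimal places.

lx = nx/n0 = nx/2000: 1, 0.99, 0.93, 0.87, 0.77, 0.69, 0.55, 0.34, 0.03
lx·mx for x ≥ 5: 2.415, 2.915, 1.734, 0.141 → sum = 7.205
V_5 = 7.205 / l_5 = 7.205 / 0.69 = 10.442029… → 10.44

10.44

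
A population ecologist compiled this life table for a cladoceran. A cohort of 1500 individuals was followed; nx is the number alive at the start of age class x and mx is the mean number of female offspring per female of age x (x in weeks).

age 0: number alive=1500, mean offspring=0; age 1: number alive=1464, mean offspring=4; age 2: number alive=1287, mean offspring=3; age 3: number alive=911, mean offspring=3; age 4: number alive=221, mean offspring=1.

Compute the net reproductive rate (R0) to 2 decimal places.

8.45

lx = nx/n0 = nx/1500: 1, 0.976, 0.858, 0.60733…, 0.14733…
lx·mx by age: 0, 3.904, 2.574, 1.822…, 0.147333…
R0 = Σ lx·mx = 8.447333… → 8.45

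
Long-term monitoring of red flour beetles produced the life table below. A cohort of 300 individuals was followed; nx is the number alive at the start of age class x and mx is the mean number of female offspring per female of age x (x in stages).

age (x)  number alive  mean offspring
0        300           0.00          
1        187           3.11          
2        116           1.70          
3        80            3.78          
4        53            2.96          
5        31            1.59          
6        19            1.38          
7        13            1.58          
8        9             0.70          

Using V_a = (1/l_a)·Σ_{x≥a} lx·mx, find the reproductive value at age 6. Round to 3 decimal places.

2.793

lx = nx/n0 = nx/300: 1, 0.62333…, 0.38667…, 0.26667…, 0.17667…, 0.10333…, 0.06333…, 0.04333…, 0.03
lx·mx for x ≥ 6: 0.0874…, 0.068467…, 0.021 → sum = 0.176867…
V_6 = 0.176867… / l_6 = 0.176867… / 0.063333… = 2.792632… → 2.793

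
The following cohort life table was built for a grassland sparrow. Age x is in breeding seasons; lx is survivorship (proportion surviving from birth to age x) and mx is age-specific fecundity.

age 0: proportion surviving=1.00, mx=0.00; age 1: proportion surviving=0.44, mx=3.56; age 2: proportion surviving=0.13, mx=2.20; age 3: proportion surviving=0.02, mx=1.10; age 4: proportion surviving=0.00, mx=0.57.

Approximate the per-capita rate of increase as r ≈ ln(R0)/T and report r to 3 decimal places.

0.534

R0 = Σ lx·mx = 0 + 1.5664 + 0.286 + 0.022 + 0 = 1.8744
Σ x·lx·mx = 2.2044; T = 2.2044/1.8744 = 1.17606…
r ≈ ln(R0)/T = ln(1.8744)/1.17606… = 0.53423… → 0.534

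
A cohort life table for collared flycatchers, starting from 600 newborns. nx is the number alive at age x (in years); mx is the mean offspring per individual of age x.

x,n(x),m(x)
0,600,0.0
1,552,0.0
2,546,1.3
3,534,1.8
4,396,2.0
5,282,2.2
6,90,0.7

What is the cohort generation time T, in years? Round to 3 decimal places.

lx = nx/n0 = nx/600: 1, 0.92, 0.91, 0.89, 0.66, 0.47, 0.15
lx·mx: 0, 0, 1.183, 1.602, 1.32, 1.034, 0.105 → R0 = 5.244
x·lx·mx: 0, 0, 2.366, 4.806, 5.28, 5.17, 0.63 → Σ = 18.252
T = 18.252 / 5.244 = 3.480549… → 3.481

3.481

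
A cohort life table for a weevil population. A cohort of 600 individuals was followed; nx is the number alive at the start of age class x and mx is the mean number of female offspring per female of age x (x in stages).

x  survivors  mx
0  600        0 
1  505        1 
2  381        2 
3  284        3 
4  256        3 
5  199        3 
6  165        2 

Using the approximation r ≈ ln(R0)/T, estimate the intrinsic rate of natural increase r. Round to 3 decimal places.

0.559

lx = nx/n0 = nx/600: 1, 0.84167…, 0.635, 0.47333…, 0.42667…, 0.33167…, 0.275
R0 = Σ lx·mx = 0 + 0.84167… + 1.27 + 1.42… + 1.28… + 0.995… + 0.55 = 6.356667…
Σ x·lx·mx = 21.036667…; T = 21.036667…/6.356667… = 3.30939…
r ≈ ln(R0)/T = ln(6.356667…)/3.30939… = 0.55887… → 0.559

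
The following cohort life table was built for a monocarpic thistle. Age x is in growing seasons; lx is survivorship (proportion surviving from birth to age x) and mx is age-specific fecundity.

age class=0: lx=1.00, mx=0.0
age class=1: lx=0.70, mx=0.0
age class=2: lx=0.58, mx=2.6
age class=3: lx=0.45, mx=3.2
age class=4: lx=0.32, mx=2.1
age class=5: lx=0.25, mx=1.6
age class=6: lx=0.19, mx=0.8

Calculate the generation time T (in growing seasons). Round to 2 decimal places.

lx·mx: 0, 0, 1.508, 1.44, 0.672, 0.4, 0.152 → R0 = 4.172
x·lx·mx: 0, 0, 3.016, 4.32, 2.688, 2, 0.912 → Σ = 12.936
T = 12.936 / 4.172 = 3.100671… → 3.10

3.10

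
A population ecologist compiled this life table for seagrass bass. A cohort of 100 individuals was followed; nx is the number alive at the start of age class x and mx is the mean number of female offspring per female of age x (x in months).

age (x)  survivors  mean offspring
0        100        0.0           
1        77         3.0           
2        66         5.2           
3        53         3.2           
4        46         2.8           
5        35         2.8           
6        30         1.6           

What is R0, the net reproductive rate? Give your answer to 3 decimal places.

10.186

lx = nx/n0 = nx/100: 1, 0.77, 0.66, 0.53, 0.46, 0.35, 0.3
lx·mx by age: 0, 2.31, 3.432, 1.696, 1.288, 0.98, 0.48
R0 = Σ lx·mx = 10.186 → 10.186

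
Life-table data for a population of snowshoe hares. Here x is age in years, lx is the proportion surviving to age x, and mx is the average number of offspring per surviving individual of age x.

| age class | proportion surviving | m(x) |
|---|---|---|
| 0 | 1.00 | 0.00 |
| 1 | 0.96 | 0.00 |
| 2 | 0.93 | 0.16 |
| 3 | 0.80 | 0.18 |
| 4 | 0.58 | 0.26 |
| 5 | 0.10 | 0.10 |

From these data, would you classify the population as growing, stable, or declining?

R0 = Σ lx·mx = 0 + 0 + 0.1488 + 0.144 + 0.1508 + 0.01 = 0.4536
R0 < 1, so the population is declining.

declining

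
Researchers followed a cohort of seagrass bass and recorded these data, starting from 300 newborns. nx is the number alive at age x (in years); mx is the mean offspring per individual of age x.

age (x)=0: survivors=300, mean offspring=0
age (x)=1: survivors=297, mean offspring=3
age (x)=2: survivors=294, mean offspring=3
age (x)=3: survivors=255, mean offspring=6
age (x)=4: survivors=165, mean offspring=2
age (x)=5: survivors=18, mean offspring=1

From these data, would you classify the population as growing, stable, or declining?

growing

lx = nx/n0 = nx/300: 1, 0.99, 0.98, 0.85, 0.55, 0.06
R0 = Σ lx·mx = 0 + 2.97 + 2.94 + 5.1 + 1.1 + 0.06 = 12.17
R0 > 1, so the population is growing.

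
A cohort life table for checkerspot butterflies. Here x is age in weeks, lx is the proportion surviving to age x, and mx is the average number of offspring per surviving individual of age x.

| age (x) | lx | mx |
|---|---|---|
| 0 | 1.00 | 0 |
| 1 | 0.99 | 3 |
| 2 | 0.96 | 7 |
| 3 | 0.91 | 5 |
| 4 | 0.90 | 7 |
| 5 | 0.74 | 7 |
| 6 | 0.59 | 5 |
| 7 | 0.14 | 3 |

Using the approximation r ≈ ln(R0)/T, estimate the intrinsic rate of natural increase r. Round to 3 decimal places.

0.963

R0 = Σ lx·mx = 0 + 2.97 + 6.72 + 4.55 + 6.3 + 5.18 + 2.95 + 0.42 = 29.09
Σ x·lx·mx = 101.8; T = 101.8/29.09 = 3.49948…
r ≈ ln(R0)/T = ln(29.09)/3.49948… = 0.96311… → 0.963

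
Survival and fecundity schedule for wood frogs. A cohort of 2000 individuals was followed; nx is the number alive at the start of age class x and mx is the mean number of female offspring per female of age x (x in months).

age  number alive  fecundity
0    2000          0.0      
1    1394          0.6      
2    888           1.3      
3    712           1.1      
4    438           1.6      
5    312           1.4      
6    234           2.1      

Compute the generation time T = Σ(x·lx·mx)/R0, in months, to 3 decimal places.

lx = nx/n0 = nx/2000: 1, 0.697, 0.444, 0.356, 0.219, 0.156, 0.117
lx·mx: 0, 0.4182, 0.5772, 0.3916, 0.3504, 0.2184, 0.2457 → R0 = 2.2015
x·lx·mx: 0, 0.4182, 1.1544, 1.1748, 1.4016, 1.092, 1.4742 → Σ = 6.7152
T = 6.7152 / 2.2015 = 3.050284… → 3.050

3.050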